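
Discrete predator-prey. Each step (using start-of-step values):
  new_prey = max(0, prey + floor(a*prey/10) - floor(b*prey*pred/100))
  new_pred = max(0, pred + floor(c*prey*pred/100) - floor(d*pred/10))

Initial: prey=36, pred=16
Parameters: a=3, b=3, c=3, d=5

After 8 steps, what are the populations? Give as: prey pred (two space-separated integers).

Answer: 1 2

Derivation:
Step 1: prey: 36+10-17=29; pred: 16+17-8=25
Step 2: prey: 29+8-21=16; pred: 25+21-12=34
Step 3: prey: 16+4-16=4; pred: 34+16-17=33
Step 4: prey: 4+1-3=2; pred: 33+3-16=20
Step 5: prey: 2+0-1=1; pred: 20+1-10=11
Step 6: prey: 1+0-0=1; pred: 11+0-5=6
Step 7: prey: 1+0-0=1; pred: 6+0-3=3
Step 8: prey: 1+0-0=1; pred: 3+0-1=2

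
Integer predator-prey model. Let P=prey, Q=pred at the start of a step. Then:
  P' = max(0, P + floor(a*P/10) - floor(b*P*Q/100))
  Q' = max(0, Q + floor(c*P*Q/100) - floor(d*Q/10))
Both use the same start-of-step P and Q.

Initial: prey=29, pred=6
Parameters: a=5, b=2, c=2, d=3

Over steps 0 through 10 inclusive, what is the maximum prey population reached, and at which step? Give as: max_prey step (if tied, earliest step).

Answer: 75 4

Derivation:
Step 1: prey: 29+14-3=40; pred: 6+3-1=8
Step 2: prey: 40+20-6=54; pred: 8+6-2=12
Step 3: prey: 54+27-12=69; pred: 12+12-3=21
Step 4: prey: 69+34-28=75; pred: 21+28-6=43
Step 5: prey: 75+37-64=48; pred: 43+64-12=95
Step 6: prey: 48+24-91=0; pred: 95+91-28=158
Step 7: prey: 0+0-0=0; pred: 158+0-47=111
Step 8: prey: 0+0-0=0; pred: 111+0-33=78
Step 9: prey: 0+0-0=0; pred: 78+0-23=55
Step 10: prey: 0+0-0=0; pred: 55+0-16=39
Max prey = 75 at step 4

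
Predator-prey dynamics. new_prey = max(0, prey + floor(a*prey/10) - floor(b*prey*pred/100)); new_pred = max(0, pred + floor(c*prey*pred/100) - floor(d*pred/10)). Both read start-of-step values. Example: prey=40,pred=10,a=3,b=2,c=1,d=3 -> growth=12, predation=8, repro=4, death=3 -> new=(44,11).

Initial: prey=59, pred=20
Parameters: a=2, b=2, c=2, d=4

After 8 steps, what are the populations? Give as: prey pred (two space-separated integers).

Step 1: prey: 59+11-23=47; pred: 20+23-8=35
Step 2: prey: 47+9-32=24; pred: 35+32-14=53
Step 3: prey: 24+4-25=3; pred: 53+25-21=57
Step 4: prey: 3+0-3=0; pred: 57+3-22=38
Step 5: prey: 0+0-0=0; pred: 38+0-15=23
Step 6: prey: 0+0-0=0; pred: 23+0-9=14
Step 7: prey: 0+0-0=0; pred: 14+0-5=9
Step 8: prey: 0+0-0=0; pred: 9+0-3=6

Answer: 0 6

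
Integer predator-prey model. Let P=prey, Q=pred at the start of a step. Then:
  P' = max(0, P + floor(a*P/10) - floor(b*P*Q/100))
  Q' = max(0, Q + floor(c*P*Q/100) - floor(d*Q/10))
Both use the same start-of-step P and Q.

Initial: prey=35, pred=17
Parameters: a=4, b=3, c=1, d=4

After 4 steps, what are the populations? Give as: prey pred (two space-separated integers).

Answer: 27 11

Derivation:
Step 1: prey: 35+14-17=32; pred: 17+5-6=16
Step 2: prey: 32+12-15=29; pred: 16+5-6=15
Step 3: prey: 29+11-13=27; pred: 15+4-6=13
Step 4: prey: 27+10-10=27; pred: 13+3-5=11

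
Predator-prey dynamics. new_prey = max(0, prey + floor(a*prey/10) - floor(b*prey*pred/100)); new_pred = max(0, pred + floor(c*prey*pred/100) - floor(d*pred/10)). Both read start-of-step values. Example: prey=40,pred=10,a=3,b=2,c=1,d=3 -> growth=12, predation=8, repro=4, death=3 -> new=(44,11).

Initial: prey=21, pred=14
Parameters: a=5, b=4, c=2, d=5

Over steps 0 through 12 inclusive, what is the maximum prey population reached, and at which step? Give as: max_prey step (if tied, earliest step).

Step 1: prey: 21+10-11=20; pred: 14+5-7=12
Step 2: prey: 20+10-9=21; pred: 12+4-6=10
Step 3: prey: 21+10-8=23; pred: 10+4-5=9
Step 4: prey: 23+11-8=26; pred: 9+4-4=9
Step 5: prey: 26+13-9=30; pred: 9+4-4=9
Step 6: prey: 30+15-10=35; pred: 9+5-4=10
Step 7: prey: 35+17-14=38; pred: 10+7-5=12
Step 8: prey: 38+19-18=39; pred: 12+9-6=15
Step 9: prey: 39+19-23=35; pred: 15+11-7=19
Step 10: prey: 35+17-26=26; pred: 19+13-9=23
Step 11: prey: 26+13-23=16; pred: 23+11-11=23
Step 12: prey: 16+8-14=10; pred: 23+7-11=19
Max prey = 39 at step 8

Answer: 39 8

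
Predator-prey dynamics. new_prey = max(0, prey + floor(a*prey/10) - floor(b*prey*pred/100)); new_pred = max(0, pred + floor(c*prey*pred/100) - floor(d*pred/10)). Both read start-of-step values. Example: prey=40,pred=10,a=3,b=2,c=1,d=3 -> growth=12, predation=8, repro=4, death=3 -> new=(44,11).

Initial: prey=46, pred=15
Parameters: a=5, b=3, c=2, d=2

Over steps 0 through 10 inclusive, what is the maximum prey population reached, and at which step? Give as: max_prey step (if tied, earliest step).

Answer: 49 1

Derivation:
Step 1: prey: 46+23-20=49; pred: 15+13-3=25
Step 2: prey: 49+24-36=37; pred: 25+24-5=44
Step 3: prey: 37+18-48=7; pred: 44+32-8=68
Step 4: prey: 7+3-14=0; pred: 68+9-13=64
Step 5: prey: 0+0-0=0; pred: 64+0-12=52
Step 6: prey: 0+0-0=0; pred: 52+0-10=42
Step 7: prey: 0+0-0=0; pred: 42+0-8=34
Step 8: prey: 0+0-0=0; pred: 34+0-6=28
Step 9: prey: 0+0-0=0; pred: 28+0-5=23
Step 10: prey: 0+0-0=0; pred: 23+0-4=19
Max prey = 49 at step 1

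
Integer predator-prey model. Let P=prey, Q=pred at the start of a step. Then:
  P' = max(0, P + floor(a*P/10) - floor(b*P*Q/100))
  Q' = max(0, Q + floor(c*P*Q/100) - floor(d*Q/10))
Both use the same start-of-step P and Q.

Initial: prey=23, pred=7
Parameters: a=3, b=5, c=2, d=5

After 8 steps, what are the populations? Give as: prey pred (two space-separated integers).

Step 1: prey: 23+6-8=21; pred: 7+3-3=7
Step 2: prey: 21+6-7=20; pred: 7+2-3=6
Step 3: prey: 20+6-6=20; pred: 6+2-3=5
Step 4: prey: 20+6-5=21; pred: 5+2-2=5
Step 5: prey: 21+6-5=22; pred: 5+2-2=5
Step 6: prey: 22+6-5=23; pred: 5+2-2=5
Step 7: prey: 23+6-5=24; pred: 5+2-2=5
Step 8: prey: 24+7-6=25; pred: 5+2-2=5

Answer: 25 5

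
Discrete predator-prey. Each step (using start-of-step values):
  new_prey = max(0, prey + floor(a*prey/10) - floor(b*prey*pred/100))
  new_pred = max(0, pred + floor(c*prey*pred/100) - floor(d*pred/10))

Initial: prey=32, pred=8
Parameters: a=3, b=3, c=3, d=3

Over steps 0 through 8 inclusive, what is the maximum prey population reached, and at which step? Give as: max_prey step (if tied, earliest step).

Answer: 34 1

Derivation:
Step 1: prey: 32+9-7=34; pred: 8+7-2=13
Step 2: prey: 34+10-13=31; pred: 13+13-3=23
Step 3: prey: 31+9-21=19; pred: 23+21-6=38
Step 4: prey: 19+5-21=3; pred: 38+21-11=48
Step 5: prey: 3+0-4=0; pred: 48+4-14=38
Step 6: prey: 0+0-0=0; pred: 38+0-11=27
Step 7: prey: 0+0-0=0; pred: 27+0-8=19
Step 8: prey: 0+0-0=0; pred: 19+0-5=14
Max prey = 34 at step 1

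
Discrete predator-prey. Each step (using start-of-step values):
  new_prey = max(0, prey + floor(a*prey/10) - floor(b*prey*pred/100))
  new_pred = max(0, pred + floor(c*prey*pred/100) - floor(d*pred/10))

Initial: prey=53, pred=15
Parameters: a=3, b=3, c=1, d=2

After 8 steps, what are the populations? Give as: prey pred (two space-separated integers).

Answer: 2 13

Derivation:
Step 1: prey: 53+15-23=45; pred: 15+7-3=19
Step 2: prey: 45+13-25=33; pred: 19+8-3=24
Step 3: prey: 33+9-23=19; pred: 24+7-4=27
Step 4: prey: 19+5-15=9; pred: 27+5-5=27
Step 5: prey: 9+2-7=4; pred: 27+2-5=24
Step 6: prey: 4+1-2=3; pred: 24+0-4=20
Step 7: prey: 3+0-1=2; pred: 20+0-4=16
Step 8: prey: 2+0-0=2; pred: 16+0-3=13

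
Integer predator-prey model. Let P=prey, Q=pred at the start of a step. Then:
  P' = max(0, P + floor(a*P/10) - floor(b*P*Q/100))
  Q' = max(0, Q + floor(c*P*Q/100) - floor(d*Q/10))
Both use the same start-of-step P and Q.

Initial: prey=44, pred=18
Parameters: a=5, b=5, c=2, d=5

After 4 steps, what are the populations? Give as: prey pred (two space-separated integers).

Answer: 2 8

Derivation:
Step 1: prey: 44+22-39=27; pred: 18+15-9=24
Step 2: prey: 27+13-32=8; pred: 24+12-12=24
Step 3: prey: 8+4-9=3; pred: 24+3-12=15
Step 4: prey: 3+1-2=2; pred: 15+0-7=8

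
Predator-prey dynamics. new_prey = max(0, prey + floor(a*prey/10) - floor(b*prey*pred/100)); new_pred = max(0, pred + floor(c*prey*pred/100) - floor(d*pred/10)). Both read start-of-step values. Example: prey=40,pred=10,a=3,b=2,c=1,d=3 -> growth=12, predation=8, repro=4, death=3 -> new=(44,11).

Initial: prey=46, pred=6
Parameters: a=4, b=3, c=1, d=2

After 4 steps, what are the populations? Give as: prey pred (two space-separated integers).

Answer: 74 22

Derivation:
Step 1: prey: 46+18-8=56; pred: 6+2-1=7
Step 2: prey: 56+22-11=67; pred: 7+3-1=9
Step 3: prey: 67+26-18=75; pred: 9+6-1=14
Step 4: prey: 75+30-31=74; pred: 14+10-2=22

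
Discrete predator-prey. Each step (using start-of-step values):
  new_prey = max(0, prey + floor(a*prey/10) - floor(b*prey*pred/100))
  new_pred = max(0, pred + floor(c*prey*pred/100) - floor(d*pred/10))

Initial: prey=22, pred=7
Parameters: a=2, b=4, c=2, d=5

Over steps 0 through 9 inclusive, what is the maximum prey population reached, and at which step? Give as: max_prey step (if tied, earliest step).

Answer: 26 9

Derivation:
Step 1: prey: 22+4-6=20; pred: 7+3-3=7
Step 2: prey: 20+4-5=19; pred: 7+2-3=6
Step 3: prey: 19+3-4=18; pred: 6+2-3=5
Step 4: prey: 18+3-3=18; pred: 5+1-2=4
Step 5: prey: 18+3-2=19; pred: 4+1-2=3
Step 6: prey: 19+3-2=20; pred: 3+1-1=3
Step 7: prey: 20+4-2=22; pred: 3+1-1=3
Step 8: prey: 22+4-2=24; pred: 3+1-1=3
Step 9: prey: 24+4-2=26; pred: 3+1-1=3
Max prey = 26 at step 9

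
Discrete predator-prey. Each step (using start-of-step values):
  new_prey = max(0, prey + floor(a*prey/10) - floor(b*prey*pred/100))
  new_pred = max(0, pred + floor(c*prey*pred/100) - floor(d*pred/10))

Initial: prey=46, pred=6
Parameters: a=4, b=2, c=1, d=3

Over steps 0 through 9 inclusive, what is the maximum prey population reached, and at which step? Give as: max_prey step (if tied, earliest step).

Answer: 103 4

Derivation:
Step 1: prey: 46+18-5=59; pred: 6+2-1=7
Step 2: prey: 59+23-8=74; pred: 7+4-2=9
Step 3: prey: 74+29-13=90; pred: 9+6-2=13
Step 4: prey: 90+36-23=103; pred: 13+11-3=21
Step 5: prey: 103+41-43=101; pred: 21+21-6=36
Step 6: prey: 101+40-72=69; pred: 36+36-10=62
Step 7: prey: 69+27-85=11; pred: 62+42-18=86
Step 8: prey: 11+4-18=0; pred: 86+9-25=70
Step 9: prey: 0+0-0=0; pred: 70+0-21=49
Max prey = 103 at step 4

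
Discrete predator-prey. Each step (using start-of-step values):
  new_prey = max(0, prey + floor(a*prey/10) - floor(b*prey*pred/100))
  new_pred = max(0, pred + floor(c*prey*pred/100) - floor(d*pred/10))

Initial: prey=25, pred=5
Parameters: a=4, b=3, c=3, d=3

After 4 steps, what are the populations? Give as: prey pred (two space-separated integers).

Answer: 33 38

Derivation:
Step 1: prey: 25+10-3=32; pred: 5+3-1=7
Step 2: prey: 32+12-6=38; pred: 7+6-2=11
Step 3: prey: 38+15-12=41; pred: 11+12-3=20
Step 4: prey: 41+16-24=33; pred: 20+24-6=38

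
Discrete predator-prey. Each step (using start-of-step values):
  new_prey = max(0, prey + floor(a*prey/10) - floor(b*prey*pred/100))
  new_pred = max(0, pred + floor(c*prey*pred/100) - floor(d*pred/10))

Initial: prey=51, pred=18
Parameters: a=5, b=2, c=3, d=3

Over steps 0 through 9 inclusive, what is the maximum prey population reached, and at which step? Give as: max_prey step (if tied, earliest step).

Answer: 58 1

Derivation:
Step 1: prey: 51+25-18=58; pred: 18+27-5=40
Step 2: prey: 58+29-46=41; pred: 40+69-12=97
Step 3: prey: 41+20-79=0; pred: 97+119-29=187
Step 4: prey: 0+0-0=0; pred: 187+0-56=131
Step 5: prey: 0+0-0=0; pred: 131+0-39=92
Step 6: prey: 0+0-0=0; pred: 92+0-27=65
Step 7: prey: 0+0-0=0; pred: 65+0-19=46
Step 8: prey: 0+0-0=0; pred: 46+0-13=33
Step 9: prey: 0+0-0=0; pred: 33+0-9=24
Max prey = 58 at step 1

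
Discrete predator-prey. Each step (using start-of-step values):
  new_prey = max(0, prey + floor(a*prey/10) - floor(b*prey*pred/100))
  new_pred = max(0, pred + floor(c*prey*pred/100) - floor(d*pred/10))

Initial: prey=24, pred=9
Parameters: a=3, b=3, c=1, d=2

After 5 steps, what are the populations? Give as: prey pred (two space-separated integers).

Step 1: prey: 24+7-6=25; pred: 9+2-1=10
Step 2: prey: 25+7-7=25; pred: 10+2-2=10
Step 3: prey: 25+7-7=25; pred: 10+2-2=10
Step 4: prey: 25+7-7=25; pred: 10+2-2=10
Step 5: prey: 25+7-7=25; pred: 10+2-2=10

Answer: 25 10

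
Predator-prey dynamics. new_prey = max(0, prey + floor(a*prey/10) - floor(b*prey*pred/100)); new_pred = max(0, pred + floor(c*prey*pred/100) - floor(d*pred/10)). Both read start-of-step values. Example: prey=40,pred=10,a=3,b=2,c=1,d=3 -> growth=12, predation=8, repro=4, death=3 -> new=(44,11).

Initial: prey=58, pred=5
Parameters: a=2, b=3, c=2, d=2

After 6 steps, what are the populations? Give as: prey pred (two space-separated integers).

Step 1: prey: 58+11-8=61; pred: 5+5-1=9
Step 2: prey: 61+12-16=57; pred: 9+10-1=18
Step 3: prey: 57+11-30=38; pred: 18+20-3=35
Step 4: prey: 38+7-39=6; pred: 35+26-7=54
Step 5: prey: 6+1-9=0; pred: 54+6-10=50
Step 6: prey: 0+0-0=0; pred: 50+0-10=40

Answer: 0 40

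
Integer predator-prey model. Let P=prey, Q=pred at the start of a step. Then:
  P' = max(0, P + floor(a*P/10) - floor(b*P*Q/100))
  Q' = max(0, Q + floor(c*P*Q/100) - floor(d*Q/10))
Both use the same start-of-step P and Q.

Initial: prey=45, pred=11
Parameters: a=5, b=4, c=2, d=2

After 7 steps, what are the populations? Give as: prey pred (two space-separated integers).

Step 1: prey: 45+22-19=48; pred: 11+9-2=18
Step 2: prey: 48+24-34=38; pred: 18+17-3=32
Step 3: prey: 38+19-48=9; pred: 32+24-6=50
Step 4: prey: 9+4-18=0; pred: 50+9-10=49
Step 5: prey: 0+0-0=0; pred: 49+0-9=40
Step 6: prey: 0+0-0=0; pred: 40+0-8=32
Step 7: prey: 0+0-0=0; pred: 32+0-6=26

Answer: 0 26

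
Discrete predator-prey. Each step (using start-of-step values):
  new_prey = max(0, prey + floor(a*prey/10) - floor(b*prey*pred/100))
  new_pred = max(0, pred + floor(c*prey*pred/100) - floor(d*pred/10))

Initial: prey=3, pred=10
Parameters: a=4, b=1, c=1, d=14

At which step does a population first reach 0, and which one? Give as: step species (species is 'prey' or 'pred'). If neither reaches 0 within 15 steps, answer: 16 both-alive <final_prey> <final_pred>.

Step 1: prey: 3+1-0=4; pred: 10+0-14=0
First extinction: pred at step 1

Answer: 1 pred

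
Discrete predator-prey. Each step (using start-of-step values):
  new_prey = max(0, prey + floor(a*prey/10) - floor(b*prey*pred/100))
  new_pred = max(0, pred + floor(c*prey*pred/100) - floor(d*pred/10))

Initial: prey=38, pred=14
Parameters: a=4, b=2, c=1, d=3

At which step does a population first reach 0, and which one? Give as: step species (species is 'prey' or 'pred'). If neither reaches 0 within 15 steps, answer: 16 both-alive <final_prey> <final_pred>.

Answer: 16 both-alive 14 9

Derivation:
Step 1: prey: 38+15-10=43; pred: 14+5-4=15
Step 2: prey: 43+17-12=48; pred: 15+6-4=17
Step 3: prey: 48+19-16=51; pred: 17+8-5=20
Step 4: prey: 51+20-20=51; pred: 20+10-6=24
Step 5: prey: 51+20-24=47; pred: 24+12-7=29
Step 6: prey: 47+18-27=38; pred: 29+13-8=34
Step 7: prey: 38+15-25=28; pred: 34+12-10=36
Step 8: prey: 28+11-20=19; pred: 36+10-10=36
Step 9: prey: 19+7-13=13; pred: 36+6-10=32
Step 10: prey: 13+5-8=10; pred: 32+4-9=27
Step 11: prey: 10+4-5=9; pred: 27+2-8=21
Step 12: prey: 9+3-3=9; pred: 21+1-6=16
Step 13: prey: 9+3-2=10; pred: 16+1-4=13
Step 14: prey: 10+4-2=12; pred: 13+1-3=11
Step 15: prey: 12+4-2=14; pred: 11+1-3=9
No extinction within 15 steps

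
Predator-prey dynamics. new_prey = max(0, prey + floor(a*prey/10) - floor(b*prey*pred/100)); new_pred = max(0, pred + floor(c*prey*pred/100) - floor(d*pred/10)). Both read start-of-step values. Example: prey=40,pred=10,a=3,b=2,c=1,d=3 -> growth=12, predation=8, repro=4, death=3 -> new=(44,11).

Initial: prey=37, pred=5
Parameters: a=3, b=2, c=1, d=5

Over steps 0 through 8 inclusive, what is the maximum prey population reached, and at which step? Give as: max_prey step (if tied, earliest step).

Step 1: prey: 37+11-3=45; pred: 5+1-2=4
Step 2: prey: 45+13-3=55; pred: 4+1-2=3
Step 3: prey: 55+16-3=68; pred: 3+1-1=3
Step 4: prey: 68+20-4=84; pred: 3+2-1=4
Step 5: prey: 84+25-6=103; pred: 4+3-2=5
Step 6: prey: 103+30-10=123; pred: 5+5-2=8
Step 7: prey: 123+36-19=140; pred: 8+9-4=13
Step 8: prey: 140+42-36=146; pred: 13+18-6=25
Max prey = 146 at step 8

Answer: 146 8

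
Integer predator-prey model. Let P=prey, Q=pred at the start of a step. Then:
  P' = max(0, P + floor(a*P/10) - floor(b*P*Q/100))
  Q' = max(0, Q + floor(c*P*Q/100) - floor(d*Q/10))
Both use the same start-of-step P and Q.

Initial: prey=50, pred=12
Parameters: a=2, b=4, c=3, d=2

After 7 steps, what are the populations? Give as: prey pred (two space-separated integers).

Step 1: prey: 50+10-24=36; pred: 12+18-2=28
Step 2: prey: 36+7-40=3; pred: 28+30-5=53
Step 3: prey: 3+0-6=0; pred: 53+4-10=47
Step 4: prey: 0+0-0=0; pred: 47+0-9=38
Step 5: prey: 0+0-0=0; pred: 38+0-7=31
Step 6: prey: 0+0-0=0; pred: 31+0-6=25
Step 7: prey: 0+0-0=0; pred: 25+0-5=20

Answer: 0 20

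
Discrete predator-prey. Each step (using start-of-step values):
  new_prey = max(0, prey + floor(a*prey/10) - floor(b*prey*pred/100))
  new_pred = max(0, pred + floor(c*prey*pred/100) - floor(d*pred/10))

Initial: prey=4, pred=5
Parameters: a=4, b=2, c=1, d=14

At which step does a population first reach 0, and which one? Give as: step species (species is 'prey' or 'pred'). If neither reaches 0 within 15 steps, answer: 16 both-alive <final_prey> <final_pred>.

Step 1: prey: 4+1-0=5; pred: 5+0-7=0
First extinction: pred at step 1

Answer: 1 pred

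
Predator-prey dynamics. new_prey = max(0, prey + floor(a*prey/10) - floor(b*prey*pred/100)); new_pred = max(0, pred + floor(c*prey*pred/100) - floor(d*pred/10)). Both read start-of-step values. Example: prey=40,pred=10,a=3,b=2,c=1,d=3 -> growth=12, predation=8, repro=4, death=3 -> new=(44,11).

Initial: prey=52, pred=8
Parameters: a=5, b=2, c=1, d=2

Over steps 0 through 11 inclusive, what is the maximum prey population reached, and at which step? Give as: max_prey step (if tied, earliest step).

Step 1: prey: 52+26-8=70; pred: 8+4-1=11
Step 2: prey: 70+35-15=90; pred: 11+7-2=16
Step 3: prey: 90+45-28=107; pred: 16+14-3=27
Step 4: prey: 107+53-57=103; pred: 27+28-5=50
Step 5: prey: 103+51-103=51; pred: 50+51-10=91
Step 6: prey: 51+25-92=0; pred: 91+46-18=119
Step 7: prey: 0+0-0=0; pred: 119+0-23=96
Step 8: prey: 0+0-0=0; pred: 96+0-19=77
Step 9: prey: 0+0-0=0; pred: 77+0-15=62
Step 10: prey: 0+0-0=0; pred: 62+0-12=50
Step 11: prey: 0+0-0=0; pred: 50+0-10=40
Max prey = 107 at step 3

Answer: 107 3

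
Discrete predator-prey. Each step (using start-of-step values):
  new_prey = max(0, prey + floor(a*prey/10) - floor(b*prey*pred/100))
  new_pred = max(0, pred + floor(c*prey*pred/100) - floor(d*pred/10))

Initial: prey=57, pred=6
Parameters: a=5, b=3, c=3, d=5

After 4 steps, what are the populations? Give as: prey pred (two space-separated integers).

Answer: 0 166

Derivation:
Step 1: prey: 57+28-10=75; pred: 6+10-3=13
Step 2: prey: 75+37-29=83; pred: 13+29-6=36
Step 3: prey: 83+41-89=35; pred: 36+89-18=107
Step 4: prey: 35+17-112=0; pred: 107+112-53=166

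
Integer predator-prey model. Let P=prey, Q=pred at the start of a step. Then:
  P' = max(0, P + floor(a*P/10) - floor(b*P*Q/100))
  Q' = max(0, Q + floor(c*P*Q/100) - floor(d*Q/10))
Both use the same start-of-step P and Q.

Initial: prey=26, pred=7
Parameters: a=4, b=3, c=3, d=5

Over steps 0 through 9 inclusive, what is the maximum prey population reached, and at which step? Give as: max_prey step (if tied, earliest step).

Answer: 36 3

Derivation:
Step 1: prey: 26+10-5=31; pred: 7+5-3=9
Step 2: prey: 31+12-8=35; pred: 9+8-4=13
Step 3: prey: 35+14-13=36; pred: 13+13-6=20
Step 4: prey: 36+14-21=29; pred: 20+21-10=31
Step 5: prey: 29+11-26=14; pred: 31+26-15=42
Step 6: prey: 14+5-17=2; pred: 42+17-21=38
Step 7: prey: 2+0-2=0; pred: 38+2-19=21
Step 8: prey: 0+0-0=0; pred: 21+0-10=11
Step 9: prey: 0+0-0=0; pred: 11+0-5=6
Max prey = 36 at step 3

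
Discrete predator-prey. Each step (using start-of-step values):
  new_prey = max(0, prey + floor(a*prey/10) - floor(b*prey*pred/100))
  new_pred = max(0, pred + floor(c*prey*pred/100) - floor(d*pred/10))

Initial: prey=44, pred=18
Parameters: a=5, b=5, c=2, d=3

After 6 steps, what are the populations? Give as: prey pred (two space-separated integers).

Step 1: prey: 44+22-39=27; pred: 18+15-5=28
Step 2: prey: 27+13-37=3; pred: 28+15-8=35
Step 3: prey: 3+1-5=0; pred: 35+2-10=27
Step 4: prey: 0+0-0=0; pred: 27+0-8=19
Step 5: prey: 0+0-0=0; pred: 19+0-5=14
Step 6: prey: 0+0-0=0; pred: 14+0-4=10

Answer: 0 10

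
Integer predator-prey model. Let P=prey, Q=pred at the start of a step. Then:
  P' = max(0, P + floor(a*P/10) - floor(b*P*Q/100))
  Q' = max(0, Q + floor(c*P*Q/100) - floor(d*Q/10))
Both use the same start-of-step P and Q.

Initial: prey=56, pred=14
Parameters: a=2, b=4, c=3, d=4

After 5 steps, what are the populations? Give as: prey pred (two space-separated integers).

Answer: 0 12

Derivation:
Step 1: prey: 56+11-31=36; pred: 14+23-5=32
Step 2: prey: 36+7-46=0; pred: 32+34-12=54
Step 3: prey: 0+0-0=0; pred: 54+0-21=33
Step 4: prey: 0+0-0=0; pred: 33+0-13=20
Step 5: prey: 0+0-0=0; pred: 20+0-8=12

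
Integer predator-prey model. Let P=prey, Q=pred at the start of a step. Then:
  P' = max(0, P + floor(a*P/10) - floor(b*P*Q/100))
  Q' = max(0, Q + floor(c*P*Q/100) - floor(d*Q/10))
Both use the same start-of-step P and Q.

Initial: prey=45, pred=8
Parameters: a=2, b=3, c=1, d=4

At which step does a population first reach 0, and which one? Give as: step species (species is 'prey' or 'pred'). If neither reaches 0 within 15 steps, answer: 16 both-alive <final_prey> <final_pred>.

Step 1: prey: 45+9-10=44; pred: 8+3-3=8
Step 2: prey: 44+8-10=42; pred: 8+3-3=8
Step 3: prey: 42+8-10=40; pred: 8+3-3=8
Step 4: prey: 40+8-9=39; pred: 8+3-3=8
Step 5: prey: 39+7-9=37; pred: 8+3-3=8
Step 6: prey: 37+7-8=36; pred: 8+2-3=7
Step 7: prey: 36+7-7=36; pred: 7+2-2=7
Steps 8-15: state stable at prey=36, pred=7 (no change)
No extinction within 15 steps

Answer: 16 both-alive 36 7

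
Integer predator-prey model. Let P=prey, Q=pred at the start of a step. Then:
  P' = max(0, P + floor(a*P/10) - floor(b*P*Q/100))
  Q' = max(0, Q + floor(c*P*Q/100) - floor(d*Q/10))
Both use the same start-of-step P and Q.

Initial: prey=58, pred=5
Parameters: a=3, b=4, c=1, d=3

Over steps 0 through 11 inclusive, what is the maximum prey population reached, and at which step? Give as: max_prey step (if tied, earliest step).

Step 1: prey: 58+17-11=64; pred: 5+2-1=6
Step 2: prey: 64+19-15=68; pred: 6+3-1=8
Step 3: prey: 68+20-21=67; pred: 8+5-2=11
Step 4: prey: 67+20-29=58; pred: 11+7-3=15
Step 5: prey: 58+17-34=41; pred: 15+8-4=19
Step 6: prey: 41+12-31=22; pred: 19+7-5=21
Step 7: prey: 22+6-18=10; pred: 21+4-6=19
Step 8: prey: 10+3-7=6; pred: 19+1-5=15
Step 9: prey: 6+1-3=4; pred: 15+0-4=11
Step 10: prey: 4+1-1=4; pred: 11+0-3=8
Step 11: prey: 4+1-1=4; pred: 8+0-2=6
Max prey = 68 at step 2

Answer: 68 2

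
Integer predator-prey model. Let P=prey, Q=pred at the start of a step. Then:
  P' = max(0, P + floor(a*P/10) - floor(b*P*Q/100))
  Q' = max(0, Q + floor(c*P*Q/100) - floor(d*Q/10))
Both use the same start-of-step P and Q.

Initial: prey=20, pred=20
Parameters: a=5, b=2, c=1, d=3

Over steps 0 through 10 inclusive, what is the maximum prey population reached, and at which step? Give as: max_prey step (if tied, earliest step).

Answer: 61 8

Derivation:
Step 1: prey: 20+10-8=22; pred: 20+4-6=18
Step 2: prey: 22+11-7=26; pred: 18+3-5=16
Step 3: prey: 26+13-8=31; pred: 16+4-4=16
Step 4: prey: 31+15-9=37; pred: 16+4-4=16
Step 5: prey: 37+18-11=44; pred: 16+5-4=17
Step 6: prey: 44+22-14=52; pred: 17+7-5=19
Step 7: prey: 52+26-19=59; pred: 19+9-5=23
Step 8: prey: 59+29-27=61; pred: 23+13-6=30
Step 9: prey: 61+30-36=55; pred: 30+18-9=39
Step 10: prey: 55+27-42=40; pred: 39+21-11=49
Max prey = 61 at step 8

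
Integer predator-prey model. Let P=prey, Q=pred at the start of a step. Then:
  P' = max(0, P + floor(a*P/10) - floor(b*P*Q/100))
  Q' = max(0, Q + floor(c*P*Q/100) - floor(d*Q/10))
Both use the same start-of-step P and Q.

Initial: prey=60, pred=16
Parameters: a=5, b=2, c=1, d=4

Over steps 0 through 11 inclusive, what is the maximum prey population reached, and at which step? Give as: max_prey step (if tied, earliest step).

Answer: 80 2

Derivation:
Step 1: prey: 60+30-19=71; pred: 16+9-6=19
Step 2: prey: 71+35-26=80; pred: 19+13-7=25
Step 3: prey: 80+40-40=80; pred: 25+20-10=35
Step 4: prey: 80+40-56=64; pred: 35+28-14=49
Step 5: prey: 64+32-62=34; pred: 49+31-19=61
Step 6: prey: 34+17-41=10; pred: 61+20-24=57
Step 7: prey: 10+5-11=4; pred: 57+5-22=40
Step 8: prey: 4+2-3=3; pred: 40+1-16=25
Step 9: prey: 3+1-1=3; pred: 25+0-10=15
Step 10: prey: 3+1-0=4; pred: 15+0-6=9
Step 11: prey: 4+2-0=6; pred: 9+0-3=6
Max prey = 80 at step 2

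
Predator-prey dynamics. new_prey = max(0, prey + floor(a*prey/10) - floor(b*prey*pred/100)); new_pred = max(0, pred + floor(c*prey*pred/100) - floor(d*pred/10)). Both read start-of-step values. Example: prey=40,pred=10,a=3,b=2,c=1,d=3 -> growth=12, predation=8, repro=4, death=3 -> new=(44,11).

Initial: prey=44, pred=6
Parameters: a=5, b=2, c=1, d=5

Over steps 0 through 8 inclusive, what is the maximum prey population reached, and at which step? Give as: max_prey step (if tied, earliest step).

Step 1: prey: 44+22-5=61; pred: 6+2-3=5
Step 2: prey: 61+30-6=85; pred: 5+3-2=6
Step 3: prey: 85+42-10=117; pred: 6+5-3=8
Step 4: prey: 117+58-18=157; pred: 8+9-4=13
Step 5: prey: 157+78-40=195; pred: 13+20-6=27
Step 6: prey: 195+97-105=187; pred: 27+52-13=66
Step 7: prey: 187+93-246=34; pred: 66+123-33=156
Step 8: prey: 34+17-106=0; pred: 156+53-78=131
Max prey = 195 at step 5

Answer: 195 5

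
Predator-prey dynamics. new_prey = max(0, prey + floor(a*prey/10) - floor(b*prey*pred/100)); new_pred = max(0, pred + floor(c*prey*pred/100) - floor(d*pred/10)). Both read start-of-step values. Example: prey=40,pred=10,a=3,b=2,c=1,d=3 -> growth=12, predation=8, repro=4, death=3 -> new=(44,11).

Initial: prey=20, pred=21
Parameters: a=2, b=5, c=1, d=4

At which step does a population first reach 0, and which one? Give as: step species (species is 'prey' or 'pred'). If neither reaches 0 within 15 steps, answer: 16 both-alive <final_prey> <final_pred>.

Answer: 16 both-alive 1 2

Derivation:
Step 1: prey: 20+4-21=3; pred: 21+4-8=17
Step 2: prey: 3+0-2=1; pred: 17+0-6=11
Step 3: prey: 1+0-0=1; pred: 11+0-4=7
Step 4: prey: 1+0-0=1; pred: 7+0-2=5
Step 5: prey: 1+0-0=1; pred: 5+0-2=3
Step 6: prey: 1+0-0=1; pred: 3+0-1=2
Step 7: prey: 1+0-0=1; pred: 2+0-0=2
Steps 8-15: state stable at prey=1, pred=2 (no change)
No extinction within 15 steps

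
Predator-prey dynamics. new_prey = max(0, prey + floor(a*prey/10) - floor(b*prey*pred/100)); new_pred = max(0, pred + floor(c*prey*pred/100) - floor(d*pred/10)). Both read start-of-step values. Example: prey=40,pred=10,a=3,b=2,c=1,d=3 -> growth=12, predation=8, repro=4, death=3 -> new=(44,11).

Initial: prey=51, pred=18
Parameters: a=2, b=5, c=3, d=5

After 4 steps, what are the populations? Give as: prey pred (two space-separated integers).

Step 1: prey: 51+10-45=16; pred: 18+27-9=36
Step 2: prey: 16+3-28=0; pred: 36+17-18=35
Step 3: prey: 0+0-0=0; pred: 35+0-17=18
Step 4: prey: 0+0-0=0; pred: 18+0-9=9

Answer: 0 9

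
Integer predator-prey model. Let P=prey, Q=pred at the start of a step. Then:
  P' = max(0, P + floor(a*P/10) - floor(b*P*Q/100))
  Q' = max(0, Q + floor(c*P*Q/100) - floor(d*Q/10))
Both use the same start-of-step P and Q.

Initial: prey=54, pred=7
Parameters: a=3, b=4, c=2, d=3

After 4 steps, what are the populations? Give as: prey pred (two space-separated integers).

Answer: 0 38

Derivation:
Step 1: prey: 54+16-15=55; pred: 7+7-2=12
Step 2: prey: 55+16-26=45; pred: 12+13-3=22
Step 3: prey: 45+13-39=19; pred: 22+19-6=35
Step 4: prey: 19+5-26=0; pred: 35+13-10=38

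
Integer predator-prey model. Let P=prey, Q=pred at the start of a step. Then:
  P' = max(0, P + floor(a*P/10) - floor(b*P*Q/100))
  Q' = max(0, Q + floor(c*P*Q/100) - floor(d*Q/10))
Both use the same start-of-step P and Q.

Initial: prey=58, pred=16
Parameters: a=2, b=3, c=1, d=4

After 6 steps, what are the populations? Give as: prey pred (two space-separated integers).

Step 1: prey: 58+11-27=42; pred: 16+9-6=19
Step 2: prey: 42+8-23=27; pred: 19+7-7=19
Step 3: prey: 27+5-15=17; pred: 19+5-7=17
Step 4: prey: 17+3-8=12; pred: 17+2-6=13
Step 5: prey: 12+2-4=10; pred: 13+1-5=9
Step 6: prey: 10+2-2=10; pred: 9+0-3=6

Answer: 10 6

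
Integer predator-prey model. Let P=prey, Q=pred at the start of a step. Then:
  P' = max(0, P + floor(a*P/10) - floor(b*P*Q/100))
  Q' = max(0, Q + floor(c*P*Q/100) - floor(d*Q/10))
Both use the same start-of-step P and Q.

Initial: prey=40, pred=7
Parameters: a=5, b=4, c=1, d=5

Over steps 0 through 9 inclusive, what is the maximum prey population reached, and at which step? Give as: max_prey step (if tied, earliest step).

Step 1: prey: 40+20-11=49; pred: 7+2-3=6
Step 2: prey: 49+24-11=62; pred: 6+2-3=5
Step 3: prey: 62+31-12=81; pred: 5+3-2=6
Step 4: prey: 81+40-19=102; pred: 6+4-3=7
Step 5: prey: 102+51-28=125; pred: 7+7-3=11
Step 6: prey: 125+62-55=132; pred: 11+13-5=19
Step 7: prey: 132+66-100=98; pred: 19+25-9=35
Step 8: prey: 98+49-137=10; pred: 35+34-17=52
Step 9: prey: 10+5-20=0; pred: 52+5-26=31
Max prey = 132 at step 6

Answer: 132 6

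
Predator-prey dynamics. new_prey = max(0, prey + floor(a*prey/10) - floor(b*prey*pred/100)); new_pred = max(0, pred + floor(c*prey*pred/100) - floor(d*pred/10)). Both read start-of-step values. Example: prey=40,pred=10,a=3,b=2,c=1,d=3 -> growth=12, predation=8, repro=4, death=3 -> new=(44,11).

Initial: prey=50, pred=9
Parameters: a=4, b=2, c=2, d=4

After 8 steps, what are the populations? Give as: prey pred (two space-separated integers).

Answer: 0 20

Derivation:
Step 1: prey: 50+20-9=61; pred: 9+9-3=15
Step 2: prey: 61+24-18=67; pred: 15+18-6=27
Step 3: prey: 67+26-36=57; pred: 27+36-10=53
Step 4: prey: 57+22-60=19; pred: 53+60-21=92
Step 5: prey: 19+7-34=0; pred: 92+34-36=90
Step 6: prey: 0+0-0=0; pred: 90+0-36=54
Step 7: prey: 0+0-0=0; pred: 54+0-21=33
Step 8: prey: 0+0-0=0; pred: 33+0-13=20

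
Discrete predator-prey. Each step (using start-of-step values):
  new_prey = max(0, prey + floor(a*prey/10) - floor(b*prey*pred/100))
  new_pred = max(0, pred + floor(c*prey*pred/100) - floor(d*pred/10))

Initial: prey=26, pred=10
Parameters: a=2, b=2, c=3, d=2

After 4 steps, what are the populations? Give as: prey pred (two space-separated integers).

Step 1: prey: 26+5-5=26; pred: 10+7-2=15
Step 2: prey: 26+5-7=24; pred: 15+11-3=23
Step 3: prey: 24+4-11=17; pred: 23+16-4=35
Step 4: prey: 17+3-11=9; pred: 35+17-7=45

Answer: 9 45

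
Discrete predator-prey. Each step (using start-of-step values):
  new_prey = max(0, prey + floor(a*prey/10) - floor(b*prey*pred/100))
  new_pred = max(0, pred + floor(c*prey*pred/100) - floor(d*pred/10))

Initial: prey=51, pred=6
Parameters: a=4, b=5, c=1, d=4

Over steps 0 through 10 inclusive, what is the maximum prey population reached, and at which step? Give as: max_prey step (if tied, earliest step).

Answer: 59 2

Derivation:
Step 1: prey: 51+20-15=56; pred: 6+3-2=7
Step 2: prey: 56+22-19=59; pred: 7+3-2=8
Step 3: prey: 59+23-23=59; pred: 8+4-3=9
Step 4: prey: 59+23-26=56; pred: 9+5-3=11
Step 5: prey: 56+22-30=48; pred: 11+6-4=13
Step 6: prey: 48+19-31=36; pred: 13+6-5=14
Step 7: prey: 36+14-25=25; pred: 14+5-5=14
Step 8: prey: 25+10-17=18; pred: 14+3-5=12
Step 9: prey: 18+7-10=15; pred: 12+2-4=10
Step 10: prey: 15+6-7=14; pred: 10+1-4=7
Max prey = 59 at step 2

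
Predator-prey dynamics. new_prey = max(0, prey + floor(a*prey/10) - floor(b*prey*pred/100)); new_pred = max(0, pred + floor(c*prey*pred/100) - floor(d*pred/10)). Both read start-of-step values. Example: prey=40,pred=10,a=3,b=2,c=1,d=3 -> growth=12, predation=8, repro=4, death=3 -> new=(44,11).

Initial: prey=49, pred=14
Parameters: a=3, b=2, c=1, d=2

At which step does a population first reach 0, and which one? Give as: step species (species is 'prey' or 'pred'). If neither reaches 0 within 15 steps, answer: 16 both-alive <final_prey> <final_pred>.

Answer: 16 both-alive 2 7

Derivation:
Step 1: prey: 49+14-13=50; pred: 14+6-2=18
Step 2: prey: 50+15-18=47; pred: 18+9-3=24
Step 3: prey: 47+14-22=39; pred: 24+11-4=31
Step 4: prey: 39+11-24=26; pred: 31+12-6=37
Step 5: prey: 26+7-19=14; pred: 37+9-7=39
Step 6: prey: 14+4-10=8; pred: 39+5-7=37
Step 7: prey: 8+2-5=5; pred: 37+2-7=32
Step 8: prey: 5+1-3=3; pred: 32+1-6=27
Step 9: prey: 3+0-1=2; pred: 27+0-5=22
Step 10: prey: 2+0-0=2; pred: 22+0-4=18
Step 11: prey: 2+0-0=2; pred: 18+0-3=15
Step 12: prey: 2+0-0=2; pred: 15+0-3=12
Step 13: prey: 2+0-0=2; pred: 12+0-2=10
Step 14: prey: 2+0-0=2; pred: 10+0-2=8
Step 15: prey: 2+0-0=2; pred: 8+0-1=7
No extinction within 15 steps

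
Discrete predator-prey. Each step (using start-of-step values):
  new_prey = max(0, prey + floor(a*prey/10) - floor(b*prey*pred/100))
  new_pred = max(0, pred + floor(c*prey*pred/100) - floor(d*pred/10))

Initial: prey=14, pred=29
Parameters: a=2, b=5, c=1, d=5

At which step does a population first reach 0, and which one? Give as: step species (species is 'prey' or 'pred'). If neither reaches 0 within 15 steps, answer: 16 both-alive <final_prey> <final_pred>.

Answer: 1 prey

Derivation:
Step 1: prey: 14+2-20=0; pred: 29+4-14=19
First extinction: prey at step 1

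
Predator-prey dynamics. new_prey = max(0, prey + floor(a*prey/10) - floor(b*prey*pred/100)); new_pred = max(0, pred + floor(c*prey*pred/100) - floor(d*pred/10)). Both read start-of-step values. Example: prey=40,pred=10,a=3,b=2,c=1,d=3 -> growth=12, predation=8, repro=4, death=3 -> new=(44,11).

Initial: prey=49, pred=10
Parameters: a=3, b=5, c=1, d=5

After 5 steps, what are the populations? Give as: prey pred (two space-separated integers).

Step 1: prey: 49+14-24=39; pred: 10+4-5=9
Step 2: prey: 39+11-17=33; pred: 9+3-4=8
Step 3: prey: 33+9-13=29; pred: 8+2-4=6
Step 4: prey: 29+8-8=29; pred: 6+1-3=4
Step 5: prey: 29+8-5=32; pred: 4+1-2=3

Answer: 32 3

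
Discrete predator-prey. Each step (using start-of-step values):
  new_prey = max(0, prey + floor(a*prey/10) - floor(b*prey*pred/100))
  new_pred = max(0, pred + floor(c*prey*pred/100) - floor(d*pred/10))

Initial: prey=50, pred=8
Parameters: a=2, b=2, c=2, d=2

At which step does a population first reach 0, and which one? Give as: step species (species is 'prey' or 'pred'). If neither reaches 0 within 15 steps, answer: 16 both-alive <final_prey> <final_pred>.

Step 1: prey: 50+10-8=52; pred: 8+8-1=15
Step 2: prey: 52+10-15=47; pred: 15+15-3=27
Step 3: prey: 47+9-25=31; pred: 27+25-5=47
Step 4: prey: 31+6-29=8; pred: 47+29-9=67
Step 5: prey: 8+1-10=0; pred: 67+10-13=64
First extinction: prey at step 5

Answer: 5 prey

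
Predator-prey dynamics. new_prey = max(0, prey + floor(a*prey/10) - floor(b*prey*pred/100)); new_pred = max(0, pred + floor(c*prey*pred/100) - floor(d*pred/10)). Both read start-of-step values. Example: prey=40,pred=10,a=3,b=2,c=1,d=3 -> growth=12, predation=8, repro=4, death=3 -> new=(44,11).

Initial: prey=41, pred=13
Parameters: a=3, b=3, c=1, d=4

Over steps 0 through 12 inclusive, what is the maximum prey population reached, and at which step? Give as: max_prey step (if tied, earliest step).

Step 1: prey: 41+12-15=38; pred: 13+5-5=13
Step 2: prey: 38+11-14=35; pred: 13+4-5=12
Step 3: prey: 35+10-12=33; pred: 12+4-4=12
Step 4: prey: 33+9-11=31; pred: 12+3-4=11
Step 5: prey: 31+9-10=30; pred: 11+3-4=10
Step 6: prey: 30+9-9=30; pred: 10+3-4=9
Step 7: prey: 30+9-8=31; pred: 9+2-3=8
Step 8: prey: 31+9-7=33; pred: 8+2-3=7
Step 9: prey: 33+9-6=36; pred: 7+2-2=7
Step 10: prey: 36+10-7=39; pred: 7+2-2=7
Step 11: prey: 39+11-8=42; pred: 7+2-2=7
Step 12: prey: 42+12-8=46; pred: 7+2-2=7
Max prey = 46 at step 12

Answer: 46 12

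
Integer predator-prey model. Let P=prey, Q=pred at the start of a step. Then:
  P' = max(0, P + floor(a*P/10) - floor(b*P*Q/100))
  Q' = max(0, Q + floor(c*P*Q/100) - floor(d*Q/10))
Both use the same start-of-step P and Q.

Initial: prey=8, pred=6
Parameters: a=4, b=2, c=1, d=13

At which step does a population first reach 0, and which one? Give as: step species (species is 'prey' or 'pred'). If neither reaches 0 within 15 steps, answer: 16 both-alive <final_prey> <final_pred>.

Step 1: prey: 8+3-0=11; pred: 6+0-7=0
First extinction: pred at step 1

Answer: 1 pred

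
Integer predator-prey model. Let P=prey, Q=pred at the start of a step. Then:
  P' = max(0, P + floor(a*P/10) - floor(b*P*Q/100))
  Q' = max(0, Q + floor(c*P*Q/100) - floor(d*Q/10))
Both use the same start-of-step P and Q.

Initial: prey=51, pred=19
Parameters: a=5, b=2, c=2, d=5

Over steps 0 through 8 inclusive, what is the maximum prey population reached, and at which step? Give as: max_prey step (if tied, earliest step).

Step 1: prey: 51+25-19=57; pred: 19+19-9=29
Step 2: prey: 57+28-33=52; pred: 29+33-14=48
Step 3: prey: 52+26-49=29; pred: 48+49-24=73
Step 4: prey: 29+14-42=1; pred: 73+42-36=79
Step 5: prey: 1+0-1=0; pred: 79+1-39=41
Step 6: prey: 0+0-0=0; pred: 41+0-20=21
Step 7: prey: 0+0-0=0; pred: 21+0-10=11
Step 8: prey: 0+0-0=0; pred: 11+0-5=6
Max prey = 57 at step 1

Answer: 57 1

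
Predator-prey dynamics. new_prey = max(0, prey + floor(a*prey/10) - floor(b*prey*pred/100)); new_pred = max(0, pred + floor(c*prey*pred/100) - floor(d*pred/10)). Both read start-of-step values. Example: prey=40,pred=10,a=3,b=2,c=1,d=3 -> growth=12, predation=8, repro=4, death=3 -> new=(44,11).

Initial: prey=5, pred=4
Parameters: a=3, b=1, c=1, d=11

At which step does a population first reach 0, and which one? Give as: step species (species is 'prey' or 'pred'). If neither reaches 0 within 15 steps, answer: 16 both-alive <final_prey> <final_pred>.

Answer: 1 pred

Derivation:
Step 1: prey: 5+1-0=6; pred: 4+0-4=0
First extinction: pred at step 1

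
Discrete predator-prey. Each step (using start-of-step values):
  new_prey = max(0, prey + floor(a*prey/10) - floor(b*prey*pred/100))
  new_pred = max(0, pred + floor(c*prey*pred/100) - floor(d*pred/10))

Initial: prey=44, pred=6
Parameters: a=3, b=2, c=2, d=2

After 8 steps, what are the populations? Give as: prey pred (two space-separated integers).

Step 1: prey: 44+13-5=52; pred: 6+5-1=10
Step 2: prey: 52+15-10=57; pred: 10+10-2=18
Step 3: prey: 57+17-20=54; pred: 18+20-3=35
Step 4: prey: 54+16-37=33; pred: 35+37-7=65
Step 5: prey: 33+9-42=0; pred: 65+42-13=94
Step 6: prey: 0+0-0=0; pred: 94+0-18=76
Step 7: prey: 0+0-0=0; pred: 76+0-15=61
Step 8: prey: 0+0-0=0; pred: 61+0-12=49

Answer: 0 49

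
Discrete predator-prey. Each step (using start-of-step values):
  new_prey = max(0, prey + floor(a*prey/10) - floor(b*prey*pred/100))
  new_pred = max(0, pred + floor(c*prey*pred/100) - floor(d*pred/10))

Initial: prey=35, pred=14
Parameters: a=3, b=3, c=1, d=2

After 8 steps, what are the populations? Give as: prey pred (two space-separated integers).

Step 1: prey: 35+10-14=31; pred: 14+4-2=16
Step 2: prey: 31+9-14=26; pred: 16+4-3=17
Step 3: prey: 26+7-13=20; pred: 17+4-3=18
Step 4: prey: 20+6-10=16; pred: 18+3-3=18
Step 5: prey: 16+4-8=12; pred: 18+2-3=17
Step 6: prey: 12+3-6=9; pred: 17+2-3=16
Step 7: prey: 9+2-4=7; pred: 16+1-3=14
Step 8: prey: 7+2-2=7; pred: 14+0-2=12

Answer: 7 12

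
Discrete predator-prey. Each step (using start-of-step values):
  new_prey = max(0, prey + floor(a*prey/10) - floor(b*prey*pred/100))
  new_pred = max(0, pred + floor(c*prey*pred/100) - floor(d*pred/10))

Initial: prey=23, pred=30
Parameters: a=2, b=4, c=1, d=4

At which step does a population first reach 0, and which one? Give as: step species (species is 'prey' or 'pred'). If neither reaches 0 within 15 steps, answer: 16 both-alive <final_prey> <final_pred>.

Step 1: prey: 23+4-27=0; pred: 30+6-12=24
First extinction: prey at step 1

Answer: 1 prey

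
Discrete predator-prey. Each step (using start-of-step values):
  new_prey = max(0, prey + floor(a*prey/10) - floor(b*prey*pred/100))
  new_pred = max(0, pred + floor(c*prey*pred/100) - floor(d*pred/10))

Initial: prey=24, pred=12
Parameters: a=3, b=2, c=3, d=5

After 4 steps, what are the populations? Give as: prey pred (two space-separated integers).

Step 1: prey: 24+7-5=26; pred: 12+8-6=14
Step 2: prey: 26+7-7=26; pred: 14+10-7=17
Step 3: prey: 26+7-8=25; pred: 17+13-8=22
Step 4: prey: 25+7-11=21; pred: 22+16-11=27

Answer: 21 27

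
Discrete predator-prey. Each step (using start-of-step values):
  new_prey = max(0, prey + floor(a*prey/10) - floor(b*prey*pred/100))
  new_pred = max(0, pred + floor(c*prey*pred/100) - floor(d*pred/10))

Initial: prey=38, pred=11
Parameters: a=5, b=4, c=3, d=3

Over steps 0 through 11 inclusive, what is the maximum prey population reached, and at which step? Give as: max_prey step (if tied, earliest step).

Step 1: prey: 38+19-16=41; pred: 11+12-3=20
Step 2: prey: 41+20-32=29; pred: 20+24-6=38
Step 3: prey: 29+14-44=0; pred: 38+33-11=60
Step 4: prey: 0+0-0=0; pred: 60+0-18=42
Step 5: prey: 0+0-0=0; pred: 42+0-12=30
Step 6: prey: 0+0-0=0; pred: 30+0-9=21
Step 7: prey: 0+0-0=0; pred: 21+0-6=15
Step 8: prey: 0+0-0=0; pred: 15+0-4=11
Step 9: prey: 0+0-0=0; pred: 11+0-3=8
Step 10: prey: 0+0-0=0; pred: 8+0-2=6
Step 11: prey: 0+0-0=0; pred: 6+0-1=5
Max prey = 41 at step 1

Answer: 41 1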